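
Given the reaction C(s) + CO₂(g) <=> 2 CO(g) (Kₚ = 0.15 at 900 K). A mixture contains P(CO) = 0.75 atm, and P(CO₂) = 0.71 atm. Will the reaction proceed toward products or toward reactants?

toward reactants

(C is a pure solid — omitted from Qₚ.)
Qₚ = P(CO)² / P(CO₂) = (0.75)² / (0.71) = 0.79
Qₚ = 0.79 > Kₚ = 0.15, so the reverse reaction proceeds.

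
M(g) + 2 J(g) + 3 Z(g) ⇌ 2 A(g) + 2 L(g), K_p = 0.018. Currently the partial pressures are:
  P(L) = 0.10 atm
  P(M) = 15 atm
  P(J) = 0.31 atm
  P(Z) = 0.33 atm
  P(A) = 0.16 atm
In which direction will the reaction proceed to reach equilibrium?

Q_p = P(A)²·P(L)² / (P(M)·P(J)²·P(Z)³) = (0.16)²·(0.10)² / ((15)·(0.31)²·(0.33)³) = 0.0049
Q_p = 0.0049 < K_p = 0.018, so the forward reaction proceeds.

in the forward direction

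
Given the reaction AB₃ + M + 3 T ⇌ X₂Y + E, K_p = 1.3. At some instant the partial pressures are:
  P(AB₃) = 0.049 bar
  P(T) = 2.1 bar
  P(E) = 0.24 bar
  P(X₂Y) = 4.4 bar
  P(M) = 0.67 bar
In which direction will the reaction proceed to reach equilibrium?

Q_p = P(X₂Y)·P(E) / (P(AB₃)·P(M)·P(T)³) = (4.4)·(0.24) / ((0.049)·(0.67)·(2.1)³) = 3.5
Q_p = 3.5 > K_p = 1.3, so the reverse reaction proceeds.

reverse (toward reactants)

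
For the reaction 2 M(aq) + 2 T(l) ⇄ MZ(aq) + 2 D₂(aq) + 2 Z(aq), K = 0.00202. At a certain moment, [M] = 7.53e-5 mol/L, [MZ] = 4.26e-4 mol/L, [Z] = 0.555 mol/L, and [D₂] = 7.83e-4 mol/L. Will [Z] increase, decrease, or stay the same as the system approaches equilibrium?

(T is a pure liquid — omitted from Q.)
Q = [MZ]·[D₂]²·[Z]² / [M]² = (4.26e-4)·(7.83e-4)²·(0.555)² / (7.53e-5)² = 0.0142
Q = 0.0142 > K = 0.00202: net reverse reaction.
Z is a product, so it decreases.

decrease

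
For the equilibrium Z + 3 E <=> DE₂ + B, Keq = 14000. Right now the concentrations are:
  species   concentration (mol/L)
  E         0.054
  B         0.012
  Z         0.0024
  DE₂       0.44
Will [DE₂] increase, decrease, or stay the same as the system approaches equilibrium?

Q = [DE₂]·[B] / ([Z]·[E]³) = (0.44)·(0.012) / ((0.0024)·(0.054)³) = 14000
Q = 14000 = Keq; the system is at equilibrium.

stay the same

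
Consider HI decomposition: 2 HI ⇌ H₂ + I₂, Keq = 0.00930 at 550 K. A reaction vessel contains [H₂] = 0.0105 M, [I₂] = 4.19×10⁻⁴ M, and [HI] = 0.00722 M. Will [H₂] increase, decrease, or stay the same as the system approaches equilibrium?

Q = [H₂]·[I₂] / [HI]² = (0.0105)·(4.19×10⁻⁴) / (0.00722)² = 0.0844
Q = 0.0844 > Keq = 0.00930: net reverse reaction.
H₂ is a product, so it decreases.

decrease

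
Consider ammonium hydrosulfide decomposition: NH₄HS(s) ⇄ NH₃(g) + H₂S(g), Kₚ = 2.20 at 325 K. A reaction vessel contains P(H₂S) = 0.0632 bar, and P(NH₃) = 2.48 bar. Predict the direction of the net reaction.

forward (toward products)

(NH₄HS is a pure solid — omitted from Qₚ.)
Qₚ = P(NH₃)·P(H₂S) = (2.48)·(0.0632) = 0.157
Qₚ = 0.157 < Kₚ = 2.20, so the forward reaction proceeds.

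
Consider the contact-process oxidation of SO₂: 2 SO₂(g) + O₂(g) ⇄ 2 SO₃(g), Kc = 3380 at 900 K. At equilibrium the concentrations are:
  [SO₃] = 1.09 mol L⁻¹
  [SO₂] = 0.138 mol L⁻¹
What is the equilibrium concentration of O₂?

[O₂] = 0.0185 mol L⁻¹

At equilibrium, Kc = [SO₃]² / ([SO₂]²·[O₂]) = 3380.
(1.09)² / ((0.138)²·([O₂])) = 3380
[O₂] = 0.0185 mol L⁻¹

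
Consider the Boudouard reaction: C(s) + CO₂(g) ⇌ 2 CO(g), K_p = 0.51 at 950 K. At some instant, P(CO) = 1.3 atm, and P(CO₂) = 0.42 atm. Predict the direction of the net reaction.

(C is a pure solid — omitted from Q_p.)
Q_p = P(CO)² / P(CO₂) = (1.3)² / (0.42) = 4.0
Q_p = 4.0 > K_p = 0.51, so the reverse reaction proceeds.

reverse (toward reactants)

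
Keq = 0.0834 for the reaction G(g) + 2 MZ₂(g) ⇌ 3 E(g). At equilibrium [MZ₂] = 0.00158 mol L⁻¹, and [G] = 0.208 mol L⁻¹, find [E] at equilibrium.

[E] = 0.00351 mol L⁻¹

At equilibrium, Keq = [E]³ / ([G]·[MZ₂]²) = 0.0834.
([E])³ / ((0.208)·(0.00158)²) = 0.0834
[E]³ = 4.33×10⁻⁸ ⇒ [E] = 0.00351 mol L⁻¹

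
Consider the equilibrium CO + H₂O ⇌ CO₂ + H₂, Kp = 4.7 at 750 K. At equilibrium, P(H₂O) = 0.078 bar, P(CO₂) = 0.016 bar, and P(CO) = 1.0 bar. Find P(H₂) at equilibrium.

P(H₂) = 23 bar

At equilibrium, Kp = P(CO₂)·P(H₂) / (P(CO)·P(H₂O)) = 4.7.
(0.016)·(P(H₂)) / ((1.0)·(0.078)) = 4.7
P(H₂) = 22.9 = 23 bar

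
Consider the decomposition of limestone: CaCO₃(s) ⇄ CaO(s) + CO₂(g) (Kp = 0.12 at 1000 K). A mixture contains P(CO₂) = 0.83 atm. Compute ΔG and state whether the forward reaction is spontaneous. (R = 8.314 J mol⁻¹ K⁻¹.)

ΔG = 16.1 kJ/mol; the forward reaction is non-spontaneous

(CaCO₃, CaO are pure solids — omitted from Qp.)
Qp = P(CO₂) = 0.830
ΔG = RT ln(Qp/Kp) = (8.314 J mol⁻¹ K⁻¹)(1000 K) × ln(0.830/0.12)
   = (8.314 kJ/mol)(1.934) = 16.1 kJ/mol
ΔG > 0, so the forward reaction is non-spontaneous (proceeds in reverse).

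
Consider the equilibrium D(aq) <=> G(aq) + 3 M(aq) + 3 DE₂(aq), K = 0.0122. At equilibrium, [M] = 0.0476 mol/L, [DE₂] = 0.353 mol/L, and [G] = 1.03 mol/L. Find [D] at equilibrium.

[D] = 4.01×10⁻⁴ mol/L

At equilibrium, K = [G]·[M]³·[DE₂]³ / [D] = 0.0122.
(1.03)·(0.0476)³·(0.353)³ / ([D]) = 0.0122
[D] = 4.01×10⁻⁴ mol/L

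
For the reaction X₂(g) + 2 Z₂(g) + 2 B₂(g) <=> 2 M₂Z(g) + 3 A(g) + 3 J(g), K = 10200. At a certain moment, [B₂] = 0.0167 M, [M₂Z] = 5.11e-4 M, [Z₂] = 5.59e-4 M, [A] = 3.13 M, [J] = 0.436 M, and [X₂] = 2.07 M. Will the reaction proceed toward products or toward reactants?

Q = [M₂Z]²·[A]³·[J]³ / ([X₂]·[Z₂]²·[B₂]²) = (5.11e-4)²·(3.13)³·(0.436)³ / ((2.07)·(5.59e-4)²·(0.0167)²) = 3680
Q = 3680 < K = 10200, so the forward reaction proceeds.

to the right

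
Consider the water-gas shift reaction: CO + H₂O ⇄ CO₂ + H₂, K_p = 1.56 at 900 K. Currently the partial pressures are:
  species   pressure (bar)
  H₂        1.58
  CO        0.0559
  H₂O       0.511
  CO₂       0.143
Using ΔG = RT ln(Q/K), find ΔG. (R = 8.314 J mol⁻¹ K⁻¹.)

ΔG = 12.1 kJ/mol

Q_p = P(CO₂)·P(H₂) / (P(CO)·P(H₂O)) = (0.143)·(1.58) / ((0.0559)·(0.511)) = 7.91
ΔG = RT ln(Q_p/K_p) = (8.314 J mol⁻¹ K⁻¹)(900 K) × ln(7.91/1.56)
   = (7.483 kJ/mol)(1.623) = 12.1 kJ/mol
ΔG > 0, so the forward reaction is non-spontaneous (proceeds in reverse).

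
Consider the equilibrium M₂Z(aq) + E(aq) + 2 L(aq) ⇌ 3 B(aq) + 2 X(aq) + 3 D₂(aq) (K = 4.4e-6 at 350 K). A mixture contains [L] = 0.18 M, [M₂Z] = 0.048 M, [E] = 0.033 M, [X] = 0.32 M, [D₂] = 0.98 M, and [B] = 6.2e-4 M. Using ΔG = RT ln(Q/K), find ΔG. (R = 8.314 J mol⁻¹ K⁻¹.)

Q = [B]³·[X]²·[D₂]³ / ([M₂Z]·[E]·[L]²) = (6.2e-4)³·(0.32)²·(0.98)³ / ((0.048)·(0.033)·(0.18)²) = 4.48e-7
ΔG = RT ln(Q/K) = (8.314 J mol⁻¹ K⁻¹)(350 K) × ln(4.48e-7/4.4e-6)
   = (2.910 kJ/mol)(-2.285) = -6.65 kJ/mol
ΔG < 0, so the forward reaction is spontaneous (proceeds forward).

ΔG = -6.65 kJ/mol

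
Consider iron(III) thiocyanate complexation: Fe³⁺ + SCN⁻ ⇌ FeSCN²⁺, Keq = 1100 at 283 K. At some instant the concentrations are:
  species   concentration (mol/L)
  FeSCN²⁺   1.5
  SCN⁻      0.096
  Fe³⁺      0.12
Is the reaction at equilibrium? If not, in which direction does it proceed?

Q = [FeSCN²⁺] / ([Fe³⁺]·[SCN⁻]) = (1.5) / ((0.12)·(0.096)) = 130
Q = 130 < Keq = 1100, so the forward reaction proceeds.

in the forward direction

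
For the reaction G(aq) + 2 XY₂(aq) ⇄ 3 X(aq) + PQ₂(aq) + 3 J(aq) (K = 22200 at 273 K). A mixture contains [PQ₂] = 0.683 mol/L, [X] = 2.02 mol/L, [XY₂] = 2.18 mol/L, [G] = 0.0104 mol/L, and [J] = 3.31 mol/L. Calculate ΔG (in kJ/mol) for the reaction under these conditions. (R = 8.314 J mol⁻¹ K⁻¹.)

Q = [X]³·[PQ₂]·[J]³ / ([G]·[XY₂]²) = (2.02)³·(0.683)·(3.31)³ / ((0.0104)·(2.18)²) = 4130
ΔG = RT ln(Q/K) = (8.314 J mol⁻¹ K⁻¹)(273 K) × ln(4130/22200)
   = (2.270 kJ/mol)(-1.682) = -3.82 kJ/mol
ΔG < 0, so the forward reaction is spontaneous (proceeds forward).

ΔG = -3.82 kJ/mol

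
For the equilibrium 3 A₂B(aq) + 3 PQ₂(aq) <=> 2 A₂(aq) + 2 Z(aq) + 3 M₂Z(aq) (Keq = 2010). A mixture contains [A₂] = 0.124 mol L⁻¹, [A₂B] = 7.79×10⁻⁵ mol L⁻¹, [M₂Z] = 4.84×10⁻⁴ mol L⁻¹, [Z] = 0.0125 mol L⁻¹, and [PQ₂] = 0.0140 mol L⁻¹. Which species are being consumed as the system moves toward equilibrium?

Q = [A₂]²·[Z]²·[M₂Z]³ / ([A₂B]³·[PQ₂]³) = (0.124)²·(0.0125)²·(4.84×10⁻⁴)³ / ((7.79×10⁻⁵)³·(0.0140)³) = 210
Q = 210 < Keq = 2010: net forward reaction.

A₂B, PQ₂ (reactants)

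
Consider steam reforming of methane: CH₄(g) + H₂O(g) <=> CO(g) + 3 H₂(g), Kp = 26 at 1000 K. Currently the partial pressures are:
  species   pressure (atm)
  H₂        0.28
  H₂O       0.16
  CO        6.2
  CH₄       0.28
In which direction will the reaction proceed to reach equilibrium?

Qp = P(CO)·P(H₂)³ / (P(CH₄)·P(H₂O)) = (6.2)·(0.28)³ / ((0.28)·(0.16)) = 3.0
Qp = 3.0 < Kp = 26, so the forward reaction proceeds.

toward products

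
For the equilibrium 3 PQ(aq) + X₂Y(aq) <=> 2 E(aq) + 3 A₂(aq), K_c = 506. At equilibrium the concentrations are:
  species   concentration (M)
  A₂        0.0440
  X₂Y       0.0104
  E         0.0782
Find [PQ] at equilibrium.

At equilibrium, K_c = [E]²·[A₂]³ / ([PQ]³·[X₂Y]) = 506.
(0.0782)²·(0.0440)³ / (([PQ])³·(0.0104)) = 506
[PQ]³ = 9.90×10⁻⁸ ⇒ [PQ] = 0.00463 M

[PQ] = 0.00463 M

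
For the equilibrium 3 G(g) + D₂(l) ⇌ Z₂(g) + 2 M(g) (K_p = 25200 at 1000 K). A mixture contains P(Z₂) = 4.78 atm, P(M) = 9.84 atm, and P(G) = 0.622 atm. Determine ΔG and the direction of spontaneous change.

(D₂ is a pure liquid — omitted from Q_p.)
Q_p = P(Z₂)·P(M)² / P(G)³ = (4.78)·(9.84)² / (0.622)³ = 1920
ΔG = RT ln(Q_p/K_p) = (8.314 J mol⁻¹ K⁻¹)(1000 K) × ln(1920/25200)
   = (8.314 kJ/mol)(-2.575) = -21.4 kJ/mol
ΔG < 0, so the forward reaction is spontaneous (proceeds forward).

ΔG = -21.4 kJ/mol; the forward reaction is spontaneous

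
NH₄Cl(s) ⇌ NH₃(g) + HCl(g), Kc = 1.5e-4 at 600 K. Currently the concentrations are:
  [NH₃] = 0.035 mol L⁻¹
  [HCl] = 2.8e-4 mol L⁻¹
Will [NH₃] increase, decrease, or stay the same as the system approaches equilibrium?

(NH₄Cl is a pure solid — omitted from Qc.)
Qc = [NH₃]·[HCl] = (0.035)·(2.8e-4) = 9.8e-6
Qc = 9.8e-6 < Kc = 1.5e-4: net forward reaction.
NH₃ is a product, so it increases.

increase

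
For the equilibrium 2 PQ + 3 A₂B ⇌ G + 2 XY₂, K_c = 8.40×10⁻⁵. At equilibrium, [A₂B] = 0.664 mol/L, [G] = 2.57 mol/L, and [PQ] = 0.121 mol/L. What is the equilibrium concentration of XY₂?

[XY₂] = 3.74×10⁻⁴ mol/L

At equilibrium, K_c = [G]·[XY₂]² / ([PQ]²·[A₂B]³) = 8.40×10⁻⁵.
(2.57)·([XY₂])² / ((0.121)²·(0.664)³) = 8.40×10⁻⁵
[XY₂]² = 1.40×10⁻⁷ ⇒ [XY₂] = 3.74×10⁻⁴ mol/L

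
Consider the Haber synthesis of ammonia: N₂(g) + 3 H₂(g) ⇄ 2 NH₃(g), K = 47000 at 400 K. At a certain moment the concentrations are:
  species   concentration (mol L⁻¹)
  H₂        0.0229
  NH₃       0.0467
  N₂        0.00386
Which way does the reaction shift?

Q = [NH₃]² / ([N₂]·[H₂]³) = (0.0467)² / ((0.00386)·(0.0229)³) = 47000
Q = 47000 = K, so the system is already at equilibrium.

at equilibrium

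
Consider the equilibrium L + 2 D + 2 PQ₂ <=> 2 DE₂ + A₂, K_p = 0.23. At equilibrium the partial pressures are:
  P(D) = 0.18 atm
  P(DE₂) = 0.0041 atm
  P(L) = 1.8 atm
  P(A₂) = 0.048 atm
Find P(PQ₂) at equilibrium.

At equilibrium, K_p = P(DE₂)²·P(A₂) / (P(L)·P(D)²·P(PQ₂)²) = 0.23.
(0.0041)²·(0.048) / ((1.8)·(0.18)²·(P(PQ₂))²) = 0.23
P(PQ₂)² = 6.02×10⁻⁵ ⇒ P(PQ₂) = 0.0078 atm

P(PQ₂) = 0.0078 atm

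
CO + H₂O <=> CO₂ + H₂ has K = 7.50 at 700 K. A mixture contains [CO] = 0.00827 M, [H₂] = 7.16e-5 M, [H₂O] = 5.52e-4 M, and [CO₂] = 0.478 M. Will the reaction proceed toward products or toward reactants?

at equilibrium

Q = [CO₂]·[H₂] / ([CO]·[H₂O]) = (0.478)·(7.16e-5) / ((0.00827)·(5.52e-4)) = 7.50
Q = 7.50 = K, so the system is already at equilibrium.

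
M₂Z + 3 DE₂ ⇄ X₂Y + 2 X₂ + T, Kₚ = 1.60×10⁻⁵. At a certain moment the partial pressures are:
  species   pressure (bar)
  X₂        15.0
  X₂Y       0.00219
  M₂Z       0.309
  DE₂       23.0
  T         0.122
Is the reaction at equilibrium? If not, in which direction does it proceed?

at equilibrium

Qₚ = P(X₂Y)·P(X₂)²·P(T) / (P(M₂Z)·P(DE₂)³) = (0.00219)·(15.0)²·(0.122) / ((0.309)·(23.0)³) = 1.60×10⁻⁵
Qₚ = 1.60×10⁻⁵ = Kₚ, so the system is already at equilibrium.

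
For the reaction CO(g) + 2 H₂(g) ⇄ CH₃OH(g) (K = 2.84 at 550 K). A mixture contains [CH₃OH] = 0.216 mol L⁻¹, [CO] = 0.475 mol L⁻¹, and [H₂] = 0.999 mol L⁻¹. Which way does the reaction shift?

Q = [CH₃OH] / ([CO]·[H₂]²) = (0.216) / ((0.475)·(0.999)²) = 0.456
Q = 0.456 < K = 2.84, so the forward reaction proceeds.

to the right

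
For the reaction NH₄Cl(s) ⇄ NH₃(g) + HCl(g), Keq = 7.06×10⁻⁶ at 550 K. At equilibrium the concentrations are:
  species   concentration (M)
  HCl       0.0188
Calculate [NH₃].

[NH₃] = 3.76×10⁻⁴ M

(NH₄Cl is a pure solid — omitted from Keq.)
At equilibrium, Keq = [NH₃]·[HCl] = 7.06×10⁻⁶.
([NH₃])·(0.0188) = 7.06×10⁻⁶
[NH₃] = 3.76×10⁻⁴ M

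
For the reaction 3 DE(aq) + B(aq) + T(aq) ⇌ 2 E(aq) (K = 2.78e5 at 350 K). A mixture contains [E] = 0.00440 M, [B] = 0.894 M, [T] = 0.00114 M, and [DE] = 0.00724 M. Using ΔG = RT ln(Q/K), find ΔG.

ΔG = -4.99 kJ/mol

Q = [E]² / ([DE]³·[B]·[T]) = (0.00440)² / ((0.00724)³·(0.894)·(0.00114)) = 50100
ΔG = RT ln(Q/K) = (8.314 J mol⁻¹ K⁻¹)(350 K) × ln(50100/2.78e5)
   = (2.910 kJ/mol)(-1.714) = -4.99 kJ/mol
ΔG < 0, so the forward reaction is spontaneous (proceeds forward).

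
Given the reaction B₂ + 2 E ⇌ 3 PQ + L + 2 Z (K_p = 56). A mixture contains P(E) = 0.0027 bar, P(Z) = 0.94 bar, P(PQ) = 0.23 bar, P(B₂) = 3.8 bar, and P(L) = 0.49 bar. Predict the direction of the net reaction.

reverse (toward reactants)

Q_p = P(PQ)³·P(L)·P(Z)² / (P(B₂)·P(E)²) = (0.23)³·(0.49)·(0.94)² / ((3.8)·(0.0027)²) = 190
Q_p = 190 > K_p = 56, so the reverse reaction proceeds.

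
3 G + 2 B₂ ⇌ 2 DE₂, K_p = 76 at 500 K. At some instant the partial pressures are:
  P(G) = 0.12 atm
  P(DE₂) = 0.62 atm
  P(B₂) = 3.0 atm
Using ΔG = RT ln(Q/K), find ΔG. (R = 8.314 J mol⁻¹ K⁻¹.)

Q_p = P(DE₂)² / (P(G)³·P(B₂)²) = (0.62)² / ((0.12)³·(3.0)²) = 24.7
ΔG = RT ln(Q_p/K_p) = (8.314 J mol⁻¹ K⁻¹)(500 K) × ln(24.7/76)
   = (4.157 kJ/mol)(-1.124) = -4.67 kJ/mol
ΔG < 0, so the forward reaction is spontaneous (proceeds forward).

ΔG = -4.67 kJ/mol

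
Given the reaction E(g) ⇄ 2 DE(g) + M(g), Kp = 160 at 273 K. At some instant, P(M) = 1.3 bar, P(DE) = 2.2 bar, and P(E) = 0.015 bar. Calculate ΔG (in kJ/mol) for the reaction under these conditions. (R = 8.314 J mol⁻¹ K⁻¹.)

ΔG = 2.19 kJ/mol

Qp = P(DE)²·P(M) / P(E) = (2.2)²·(1.3) / (0.015) = 419
ΔG = RT ln(Qp/Kp) = (8.314 J mol⁻¹ K⁻¹)(273 K) × ln(419/160)
   = (2.270 kJ/mol)(0.9627) = 2.19 kJ/mol
ΔG > 0, so the forward reaction is non-spontaneous (proceeds in reverse).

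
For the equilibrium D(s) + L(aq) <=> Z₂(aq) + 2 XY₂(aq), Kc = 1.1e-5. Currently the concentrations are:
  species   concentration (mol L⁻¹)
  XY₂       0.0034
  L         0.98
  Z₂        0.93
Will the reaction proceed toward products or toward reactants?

(D is a pure solid — omitted from Qc.)
Qc = [Z₂]·[XY₂]² / [L] = (0.93)·(0.0034)² / (0.98) = 1.1e-5
Qc = 1.1e-5 = Kc, so the system is already at equilibrium.

no net change (already at equilibrium)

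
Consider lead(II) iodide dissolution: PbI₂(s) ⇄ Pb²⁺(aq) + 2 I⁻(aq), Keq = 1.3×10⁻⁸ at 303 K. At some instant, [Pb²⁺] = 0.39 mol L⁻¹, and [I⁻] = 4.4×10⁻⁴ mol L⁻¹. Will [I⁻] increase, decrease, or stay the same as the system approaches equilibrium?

(PbI₂ is a pure solid — omitted from Q.)
Q = [Pb²⁺]·[I⁻]² = (0.39)·(4.4×10⁻⁴)² = 7.6×10⁻⁸
Q = 7.6×10⁻⁸ > Keq = 1.3×10⁻⁸: net reverse reaction.
I⁻ is a product, so it decreases.

decrease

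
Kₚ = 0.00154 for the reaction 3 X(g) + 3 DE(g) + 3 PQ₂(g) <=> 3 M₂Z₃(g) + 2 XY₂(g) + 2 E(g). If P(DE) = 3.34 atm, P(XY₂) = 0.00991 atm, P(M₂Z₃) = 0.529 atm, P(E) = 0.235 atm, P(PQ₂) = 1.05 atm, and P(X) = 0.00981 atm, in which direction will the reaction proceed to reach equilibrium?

Qₚ = P(M₂Z₃)³·P(XY₂)²·P(E)² / (P(X)³·P(DE)³·P(PQ₂)³) = (0.529)³·(0.00991)²·(0.235)² / ((0.00981)³·(3.34)³·(1.05)³) = 0.0197
Qₚ = 0.0197 > Kₚ = 0.00154, so the reverse reaction proceeds.

toward reactants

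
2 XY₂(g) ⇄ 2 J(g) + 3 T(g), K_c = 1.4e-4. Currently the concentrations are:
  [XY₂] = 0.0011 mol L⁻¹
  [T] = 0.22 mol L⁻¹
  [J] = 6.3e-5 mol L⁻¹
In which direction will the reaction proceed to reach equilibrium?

Q_c = [J]²·[T]³ / [XY₂]² = (6.3e-5)²·(0.22)³ / (0.0011)² = 3.5e-5
Q_c = 3.5e-5 < K_c = 1.4e-4, so the forward reaction proceeds.

to the right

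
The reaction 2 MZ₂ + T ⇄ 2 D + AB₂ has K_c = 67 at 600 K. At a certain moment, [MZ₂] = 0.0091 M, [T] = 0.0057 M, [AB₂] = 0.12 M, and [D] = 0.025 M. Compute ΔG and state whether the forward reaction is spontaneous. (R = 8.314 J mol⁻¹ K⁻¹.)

Q_c = [D]²·[AB₂] / ([MZ₂]²·[T]) = (0.025)²·(0.12) / ((0.0091)²·(0.0057)) = 159
ΔG = RT ln(Q_c/K_c) = (8.314 J mol⁻¹ K⁻¹)(600 K) × ln(159/67)
   = (4.988 kJ/mol)(0.8642) = 4.31 kJ/mol
ΔG > 0, so the forward reaction is non-spontaneous (proceeds in reverse).

ΔG = 4.31 kJ/mol; the forward reaction is non-spontaneous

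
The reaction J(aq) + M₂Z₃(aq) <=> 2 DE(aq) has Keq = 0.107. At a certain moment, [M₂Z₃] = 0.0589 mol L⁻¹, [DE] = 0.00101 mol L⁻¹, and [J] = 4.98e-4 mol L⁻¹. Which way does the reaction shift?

forward (toward products)

Q = [DE]² / ([J]·[M₂Z₃]) = (0.00101)² / ((4.98e-4)·(0.0589)) = 0.0348
Q = 0.0348 < Keq = 0.107, so the forward reaction proceeds.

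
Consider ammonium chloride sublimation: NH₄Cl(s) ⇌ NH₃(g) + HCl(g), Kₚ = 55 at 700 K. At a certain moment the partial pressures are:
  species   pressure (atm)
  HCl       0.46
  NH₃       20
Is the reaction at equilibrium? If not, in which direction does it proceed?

toward products

(NH₄Cl is a pure solid — omitted from Qₚ.)
Qₚ = P(NH₃)·P(HCl) = (20)·(0.46) = 9.2
Qₚ = 9.2 < Kₚ = 55, so the forward reaction proceeds.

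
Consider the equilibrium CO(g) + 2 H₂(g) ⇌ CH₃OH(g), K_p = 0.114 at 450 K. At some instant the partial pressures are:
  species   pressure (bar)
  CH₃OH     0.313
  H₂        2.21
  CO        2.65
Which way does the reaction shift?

forward (toward products)

Q_p = P(CH₃OH) / (P(CO)·P(H₂)²) = (0.313) / ((2.65)·(2.21)²) = 0.0242
Q_p = 0.0242 < K_p = 0.114, so the forward reaction proceeds.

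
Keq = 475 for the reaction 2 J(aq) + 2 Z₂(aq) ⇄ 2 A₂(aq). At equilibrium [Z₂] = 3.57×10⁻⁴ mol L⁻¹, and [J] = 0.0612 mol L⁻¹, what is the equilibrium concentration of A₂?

At equilibrium, Keq = [A₂]² / ([J]²·[Z₂]²) = 475.
([A₂])² / ((0.0612)²·(3.57×10⁻⁴)²) = 475
[A₂]² = 2.27×10⁻⁷ ⇒ [A₂] = 4.76×10⁻⁴ mol L⁻¹

[A₂] = 4.76×10⁻⁴ mol L⁻¹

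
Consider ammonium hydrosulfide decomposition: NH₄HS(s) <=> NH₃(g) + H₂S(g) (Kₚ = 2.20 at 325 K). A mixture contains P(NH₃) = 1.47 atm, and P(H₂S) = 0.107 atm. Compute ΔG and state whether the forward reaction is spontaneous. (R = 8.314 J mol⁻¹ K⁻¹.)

(NH₄HS is a pure solid — omitted from Qₚ.)
Qₚ = P(NH₃)·P(H₂S) = (1.47)·(0.107) = 0.157
ΔG = RT ln(Qₚ/Kₚ) = (8.314 J mol⁻¹ K⁻¹)(325 K) × ln(0.157/2.20)
   = (2.702 kJ/mol)(-2.640) = -7.13 kJ/mol
ΔG < 0, so the forward reaction is spontaneous (proceeds forward).

ΔG = -7.13 kJ/mol; the forward reaction is spontaneous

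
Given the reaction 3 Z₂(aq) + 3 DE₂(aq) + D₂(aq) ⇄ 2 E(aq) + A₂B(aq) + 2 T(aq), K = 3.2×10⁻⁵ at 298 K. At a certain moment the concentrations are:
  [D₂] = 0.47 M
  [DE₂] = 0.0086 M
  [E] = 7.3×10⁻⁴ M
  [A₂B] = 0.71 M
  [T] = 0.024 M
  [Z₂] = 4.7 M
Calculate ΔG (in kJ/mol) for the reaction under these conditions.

Q = [E]²·[A₂B]·[T]² / ([Z₂]³·[DE₂]³·[D₂]) = (7.3×10⁻⁴)²·(0.71)·(0.024)² / ((4.7)³·(0.0086)³·(0.47)) = 7.02×10⁻⁶
ΔG = RT ln(Q/K) = (8.314 J mol⁻¹ K⁻¹)(298 K) × ln(7.02×10⁻⁶/3.2×10⁻⁵)
   = (2.478 kJ/mol)(-1.517) = -3.76 kJ/mol
ΔG < 0, so the forward reaction is spontaneous (proceeds forward).

ΔG = -3.76 kJ/mol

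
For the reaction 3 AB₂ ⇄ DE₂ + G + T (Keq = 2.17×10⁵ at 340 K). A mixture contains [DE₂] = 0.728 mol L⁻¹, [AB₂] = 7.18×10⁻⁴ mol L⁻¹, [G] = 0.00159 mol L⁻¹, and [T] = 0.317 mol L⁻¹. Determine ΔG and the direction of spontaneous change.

Q = [DE₂]·[G]·[T] / [AB₂]³ = (0.728)·(0.00159)·(0.317) / (7.18×10⁻⁴)³ = 9.91×10⁵
ΔG = RT ln(Q/Keq) = (8.314 J mol⁻¹ K⁻¹)(340 K) × ln(9.91×10⁵/2.17×10⁵)
   = (2.827 kJ/mol)(1.519) = 4.29 kJ/mol
ΔG > 0, so the forward reaction is non-spontaneous (proceeds in reverse).

ΔG = 4.29 kJ/mol; the forward reaction is non-spontaneous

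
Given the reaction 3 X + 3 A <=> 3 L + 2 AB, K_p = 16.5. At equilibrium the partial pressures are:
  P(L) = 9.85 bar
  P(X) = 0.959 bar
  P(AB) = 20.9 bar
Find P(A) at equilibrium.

P(A) = 30.6 bar

At equilibrium, K_p = P(L)³·P(AB)² / (P(X)³·P(A)³) = 16.5.
(9.85)³·(20.9)² / ((0.959)³·(P(A))³) = 16.5
P(A)³ = 28700 ⇒ P(A) = 30.6 bar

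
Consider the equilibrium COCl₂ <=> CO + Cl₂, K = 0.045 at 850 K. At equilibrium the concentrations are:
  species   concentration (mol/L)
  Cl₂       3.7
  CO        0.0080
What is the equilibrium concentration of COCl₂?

At equilibrium, K = [CO]·[Cl₂] / [COCl₂] = 0.045.
(0.0080)·(3.7) / ([COCl₂]) = 0.045
[COCl₂] = 0.658 = 0.66 mol/L

[COCl₂] = 0.66 mol/L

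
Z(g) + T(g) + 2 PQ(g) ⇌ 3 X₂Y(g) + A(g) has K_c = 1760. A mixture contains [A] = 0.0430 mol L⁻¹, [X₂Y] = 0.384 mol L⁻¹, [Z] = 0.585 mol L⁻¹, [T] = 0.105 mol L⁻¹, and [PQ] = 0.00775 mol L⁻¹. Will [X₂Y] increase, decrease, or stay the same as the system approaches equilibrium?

increase

Q_c = [X₂Y]³·[A] / ([Z]·[T]·[PQ]²) = (0.384)³·(0.0430) / ((0.585)·(0.105)·(0.00775)²) = 660
Q_c = 660 < K_c = 1760: net forward reaction.
X₂Y is a product, so it increases.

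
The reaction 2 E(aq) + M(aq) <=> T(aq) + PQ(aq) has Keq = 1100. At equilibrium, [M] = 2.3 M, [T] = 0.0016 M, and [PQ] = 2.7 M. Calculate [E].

[E] = 0.0013 M

At equilibrium, Keq = [T]·[PQ] / ([E]²·[M]) = 1100.
(0.0016)·(2.7) / (([E])²·(2.3)) = 1100
[E]² = 1.71e-6 ⇒ [E] = 0.0013 M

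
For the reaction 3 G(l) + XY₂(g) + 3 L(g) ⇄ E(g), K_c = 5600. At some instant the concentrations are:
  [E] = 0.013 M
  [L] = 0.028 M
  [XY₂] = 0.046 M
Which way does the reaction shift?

in the reverse direction

(G is a pure liquid — omitted from Q_c.)
Q_c = [E] / ([XY₂]·[L]³) = (0.013) / ((0.046)·(0.028)³) = 13000
Q_c = 13000 > K_c = 5600, so the reverse reaction proceeds.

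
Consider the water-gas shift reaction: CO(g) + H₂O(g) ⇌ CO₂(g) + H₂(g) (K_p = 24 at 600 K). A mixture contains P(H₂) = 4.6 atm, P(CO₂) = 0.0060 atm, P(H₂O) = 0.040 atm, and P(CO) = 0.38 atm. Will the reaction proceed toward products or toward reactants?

forward (toward products)

Q_p = P(CO₂)·P(H₂) / (P(CO)·P(H₂O)) = (0.0060)·(4.6) / ((0.38)·(0.040)) = 1.8
Q_p = 1.8 < K_p = 24, so the forward reaction proceeds.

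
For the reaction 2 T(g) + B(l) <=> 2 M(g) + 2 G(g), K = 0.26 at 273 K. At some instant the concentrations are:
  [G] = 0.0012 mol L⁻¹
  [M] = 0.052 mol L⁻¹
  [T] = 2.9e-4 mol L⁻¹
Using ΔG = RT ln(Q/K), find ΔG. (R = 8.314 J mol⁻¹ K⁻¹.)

ΔG = -3.92 kJ/mol

(B is a pure liquid — omitted from Q.)
Q = [M]²·[G]² / [T]² = (0.052)²·(0.0012)² / (2.9e-4)² = 0.0463
ΔG = RT ln(Q/K) = (8.314 J mol⁻¹ K⁻¹)(273 K) × ln(0.0463/0.26)
   = (2.270 kJ/mol)(-1.726) = -3.92 kJ/mol
ΔG < 0, so the forward reaction is spontaneous (proceeds forward).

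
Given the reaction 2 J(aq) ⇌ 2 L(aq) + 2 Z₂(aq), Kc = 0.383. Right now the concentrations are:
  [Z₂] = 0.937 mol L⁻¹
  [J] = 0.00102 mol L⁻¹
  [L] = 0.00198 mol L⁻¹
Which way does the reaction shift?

Qc = [L]²·[Z₂]² / [J]² = (0.00198)²·(0.937)² / (0.00102)² = 3.31
Qc = 3.31 > Kc = 0.383, so the reverse reaction proceeds.

reverse (toward reactants)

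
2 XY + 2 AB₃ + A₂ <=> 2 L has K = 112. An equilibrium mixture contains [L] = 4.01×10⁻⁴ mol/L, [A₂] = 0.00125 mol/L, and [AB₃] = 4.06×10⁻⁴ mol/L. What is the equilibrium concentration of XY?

[XY] = 2.64 mol/L

At equilibrium, K = [L]² / ([XY]²·[AB₃]²·[A₂]) = 112.
(4.01×10⁻⁴)² / (([XY])²·(4.06×10⁻⁴)²·(0.00125)) = 112
[XY]² = 6.97 ⇒ [XY] = 2.64 mol/L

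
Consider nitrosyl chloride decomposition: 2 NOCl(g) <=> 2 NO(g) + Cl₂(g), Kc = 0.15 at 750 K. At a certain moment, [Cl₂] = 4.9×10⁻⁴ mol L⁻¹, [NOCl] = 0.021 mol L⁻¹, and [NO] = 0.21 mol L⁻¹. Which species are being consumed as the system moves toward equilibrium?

NOCl (reactants)

Qc = [NO]²·[Cl₂] / [NOCl]² = (0.21)²·(4.9×10⁻⁴) / (0.021)² = 0.049
Qc = 0.049 < Kc = 0.15: net forward reaction.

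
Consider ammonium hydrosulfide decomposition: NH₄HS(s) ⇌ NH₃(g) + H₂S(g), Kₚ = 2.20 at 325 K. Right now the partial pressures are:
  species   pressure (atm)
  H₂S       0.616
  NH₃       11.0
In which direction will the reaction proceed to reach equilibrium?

in the reverse direction

(NH₄HS is a pure solid — omitted from Qₚ.)
Qₚ = P(NH₃)·P(H₂S) = (11.0)·(0.616) = 6.78
Qₚ = 6.78 > Kₚ = 2.20, so the reverse reaction proceeds.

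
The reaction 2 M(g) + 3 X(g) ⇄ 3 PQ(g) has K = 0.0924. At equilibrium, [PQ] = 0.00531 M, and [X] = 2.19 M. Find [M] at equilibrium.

[M] = 3.93×10⁻⁴ M

At equilibrium, K = [PQ]³ / ([M]²·[X]³) = 0.0924.
(0.00531)³ / (([M])²·(2.19)³) = 0.0924
[M]² = 1.54×10⁻⁷ ⇒ [M] = 3.93×10⁻⁴ M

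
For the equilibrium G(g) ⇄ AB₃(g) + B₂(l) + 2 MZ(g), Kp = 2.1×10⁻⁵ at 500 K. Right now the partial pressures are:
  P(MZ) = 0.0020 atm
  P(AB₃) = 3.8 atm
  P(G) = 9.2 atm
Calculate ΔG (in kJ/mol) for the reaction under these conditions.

ΔG = -10.6 kJ/mol

(B₂ is a pure liquid — omitted from Qp.)
Qp = P(AB₃)·P(MZ)² / P(G) = (3.8)·(0.0020)² / (9.2) = 1.65×10⁻⁶
ΔG = RT ln(Qp/Kp) = (8.314 J mol⁻¹ K⁻¹)(500 K) × ln(1.65×10⁻⁶/2.1×10⁻⁵)
   = (4.157 kJ/mol)(-2.544) = -10.6 kJ/mol
ΔG < 0, so the forward reaction is spontaneous (proceeds forward).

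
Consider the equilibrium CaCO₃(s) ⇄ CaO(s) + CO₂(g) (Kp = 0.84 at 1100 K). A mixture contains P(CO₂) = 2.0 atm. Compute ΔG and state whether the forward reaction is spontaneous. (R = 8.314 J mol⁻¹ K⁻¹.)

(CaCO₃, CaO are pure solids — omitted from Qp.)
Qp = P(CO₂) = 2.00
ΔG = RT ln(Qp/Kp) = (8.314 J mol⁻¹ K⁻¹)(1100 K) × ln(2.00/0.84)
   = (9.145 kJ/mol)(0.8675) = 7.93 kJ/mol
ΔG > 0, so the forward reaction is non-spontaneous (proceeds in reverse).

ΔG = 7.93 kJ/mol; the forward reaction is non-spontaneous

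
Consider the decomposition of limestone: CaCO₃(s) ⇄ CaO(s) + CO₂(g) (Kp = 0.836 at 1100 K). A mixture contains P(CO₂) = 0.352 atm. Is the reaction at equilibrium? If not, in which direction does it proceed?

(CaCO₃, CaO are pure solids — omitted from Qp.)
Qp = P(CO₂) = 0.352
Qp = 0.352 < Kp = 0.836, so the forward reaction proceeds.

forward (toward products)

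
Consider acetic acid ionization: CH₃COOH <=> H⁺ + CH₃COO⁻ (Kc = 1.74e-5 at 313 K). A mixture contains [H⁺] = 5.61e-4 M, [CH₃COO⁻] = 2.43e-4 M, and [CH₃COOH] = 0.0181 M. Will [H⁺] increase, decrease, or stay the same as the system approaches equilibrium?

increase

Qc = [H⁺]·[CH₃COO⁻] / [CH₃COOH] = (5.61e-4)·(2.43e-4) / (0.0181) = 7.53e-6
Qc = 7.53e-6 < Kc = 1.74e-5: net forward reaction.
H⁺ is a product, so it increases.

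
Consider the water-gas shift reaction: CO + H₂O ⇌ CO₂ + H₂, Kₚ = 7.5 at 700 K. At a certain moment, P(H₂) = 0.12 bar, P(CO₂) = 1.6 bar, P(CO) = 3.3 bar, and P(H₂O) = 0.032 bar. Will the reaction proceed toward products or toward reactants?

forward (toward products)

Qₚ = P(CO₂)·P(H₂) / (P(CO)·P(H₂O)) = (1.6)·(0.12) / ((3.3)·(0.032)) = 1.8
Qₚ = 1.8 < Kₚ = 7.5, so the forward reaction proceeds.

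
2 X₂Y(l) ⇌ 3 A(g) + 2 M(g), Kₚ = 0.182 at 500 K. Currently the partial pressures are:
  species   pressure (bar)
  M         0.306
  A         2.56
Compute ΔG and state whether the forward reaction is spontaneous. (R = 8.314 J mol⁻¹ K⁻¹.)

(X₂Y is a pure liquid — omitted from Qₚ.)
Qₚ = P(A)³·P(M)² = (2.56)³·(0.306)² = 1.57
ΔG = RT ln(Qₚ/Kₚ) = (8.314 J mol⁻¹ K⁻¹)(500 K) × ln(1.57/0.182)
   = (4.157 kJ/mol)(2.155) = 8.96 kJ/mol
ΔG > 0, so the forward reaction is non-spontaneous (proceeds in reverse).

ΔG = 8.96 kJ/mol; the forward reaction is non-spontaneous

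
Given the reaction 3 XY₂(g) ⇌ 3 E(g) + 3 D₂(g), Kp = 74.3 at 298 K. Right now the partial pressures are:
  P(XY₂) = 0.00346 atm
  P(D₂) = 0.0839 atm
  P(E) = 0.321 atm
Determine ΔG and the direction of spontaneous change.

ΔG = 4.58 kJ/mol; the forward reaction is non-spontaneous

Qp = P(E)³·P(D₂)³ / P(XY₂)³ = (0.321)³·(0.0839)³ / (0.00346)³ = 472
ΔG = RT ln(Qp/Kp) = (8.314 J mol⁻¹ K⁻¹)(298 K) × ln(472/74.3)
   = (2.478 kJ/mol)(1.849) = 4.58 kJ/mol
ΔG > 0, so the forward reaction is non-spontaneous (proceeds in reverse).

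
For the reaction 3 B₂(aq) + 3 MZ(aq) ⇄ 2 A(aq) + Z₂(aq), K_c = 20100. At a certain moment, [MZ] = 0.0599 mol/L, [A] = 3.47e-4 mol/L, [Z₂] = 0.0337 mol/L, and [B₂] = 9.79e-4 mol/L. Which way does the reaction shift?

neither direction; the system is at equilibrium

Q_c = [A]²·[Z₂] / ([B₂]³·[MZ]³) = (3.47e-4)²·(0.0337) / ((9.79e-4)³·(0.0599)³) = 20100
Q_c = 20100 = K_c, so the system is already at equilibrium.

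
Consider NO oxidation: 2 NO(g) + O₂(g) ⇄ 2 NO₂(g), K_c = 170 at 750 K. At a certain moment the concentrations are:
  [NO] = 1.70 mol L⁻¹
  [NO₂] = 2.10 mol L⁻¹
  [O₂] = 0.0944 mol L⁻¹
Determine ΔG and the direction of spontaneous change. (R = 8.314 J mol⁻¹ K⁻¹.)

Q_c = [NO₂]² / ([NO]²·[O₂]) = (2.10)² / ((1.70)²·(0.0944)) = 16.2
ΔG = RT ln(Q_c/K_c) = (8.314 J mol⁻¹ K⁻¹)(750 K) × ln(16.2/170)
   = (6.236 kJ/mol)(-2.351) = -14.7 kJ/mol
ΔG < 0, so the forward reaction is spontaneous (proceeds forward).

ΔG = -14.7 kJ/mol; the forward reaction is spontaneous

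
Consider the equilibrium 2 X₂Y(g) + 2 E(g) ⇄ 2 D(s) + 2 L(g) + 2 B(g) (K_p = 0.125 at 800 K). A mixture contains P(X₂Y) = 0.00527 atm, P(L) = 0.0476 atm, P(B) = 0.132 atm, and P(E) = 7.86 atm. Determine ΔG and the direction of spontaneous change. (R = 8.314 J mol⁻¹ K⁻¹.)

ΔG = -11.3 kJ/mol; the forward reaction is spontaneous

(D is a pure solid — omitted from Q_p.)
Q_p = P(L)²·P(B)² / (P(X₂Y)²·P(E)²) = (0.0476)²·(0.132)² / ((0.00527)²·(7.86)²) = 0.0230
ΔG = RT ln(Q_p/K_p) = (8.314 J mol⁻¹ K⁻¹)(800 K) × ln(0.0230/0.125)
   = (6.651 kJ/mol)(-1.693) = -11.3 kJ/mol
ΔG < 0, so the forward reaction is spontaneous (proceeds forward).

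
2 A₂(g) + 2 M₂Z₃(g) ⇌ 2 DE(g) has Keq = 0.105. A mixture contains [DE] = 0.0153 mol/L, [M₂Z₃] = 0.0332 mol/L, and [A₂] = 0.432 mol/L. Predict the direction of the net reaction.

in the reverse direction

Q = [DE]² / ([A₂]²·[M₂Z₃]²) = (0.0153)² / ((0.432)²·(0.0332)²) = 1.14
Q = 1.14 > Keq = 0.105, so the reverse reaction proceeds.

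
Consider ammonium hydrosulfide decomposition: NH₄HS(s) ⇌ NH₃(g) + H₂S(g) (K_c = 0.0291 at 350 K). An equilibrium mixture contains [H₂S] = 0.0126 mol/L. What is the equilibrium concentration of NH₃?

[NH₃] = 2.31 mol/L

(NH₄HS is a pure solid — omitted from K_c.)
At equilibrium, K_c = [NH₃]·[H₂S] = 0.0291.
([NH₃])·(0.0126) = 0.0291
[NH₃] = 2.31 mol/L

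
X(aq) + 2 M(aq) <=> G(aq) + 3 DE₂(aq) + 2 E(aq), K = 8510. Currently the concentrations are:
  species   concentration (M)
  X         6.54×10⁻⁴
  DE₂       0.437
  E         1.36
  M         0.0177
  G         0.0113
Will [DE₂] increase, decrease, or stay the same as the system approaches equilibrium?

Q = [G]·[DE₂]³·[E]² / ([X]·[M]²) = (0.0113)·(0.437)³·(1.36)² / ((6.54×10⁻⁴)·(0.0177)²) = 8510
Q = 8510 = K; the system is at equilibrium.

stay the same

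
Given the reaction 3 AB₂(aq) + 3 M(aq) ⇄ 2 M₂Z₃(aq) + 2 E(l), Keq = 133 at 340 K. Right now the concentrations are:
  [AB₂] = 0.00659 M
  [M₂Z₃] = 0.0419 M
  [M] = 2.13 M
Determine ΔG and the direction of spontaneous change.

(E is a pure liquid — omitted from Q.)
Q = [M₂Z₃]² / ([AB₂]³·[M]³) = (0.0419)² / ((0.00659)³·(2.13)³) = 635
ΔG = RT ln(Q/Keq) = (8.314 J mol⁻¹ K⁻¹)(340 K) × ln(635/133)
   = (2.827 kJ/mol)(1.563) = 4.42 kJ/mol
ΔG > 0, so the forward reaction is non-spontaneous (proceeds in reverse).

ΔG = 4.42 kJ/mol; the forward reaction is non-spontaneous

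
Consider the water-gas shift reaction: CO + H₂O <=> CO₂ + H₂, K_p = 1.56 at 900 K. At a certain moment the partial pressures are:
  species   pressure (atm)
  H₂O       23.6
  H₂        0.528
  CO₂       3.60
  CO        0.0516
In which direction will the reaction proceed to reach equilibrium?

neither direction; the system is at equilibrium

Q_p = P(CO₂)·P(H₂) / (P(CO)·P(H₂O)) = (3.60)·(0.528) / ((0.0516)·(23.6)) = 1.56
Q_p = 1.56 = K_p, so the system is already at equilibrium.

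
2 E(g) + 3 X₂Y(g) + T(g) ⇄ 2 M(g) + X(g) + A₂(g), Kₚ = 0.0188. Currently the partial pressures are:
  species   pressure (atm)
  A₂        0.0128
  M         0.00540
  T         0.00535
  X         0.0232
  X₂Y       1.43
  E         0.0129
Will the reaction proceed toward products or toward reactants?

Qₚ = P(M)²·P(X)·P(A₂) / (P(E)²·P(X₂Y)³·P(T)) = (0.00540)²·(0.0232)·(0.0128) / ((0.0129)²·(1.43)³·(0.00535)) = 0.00333
Qₚ = 0.00333 < Kₚ = 0.0188, so the forward reaction proceeds.

in the forward direction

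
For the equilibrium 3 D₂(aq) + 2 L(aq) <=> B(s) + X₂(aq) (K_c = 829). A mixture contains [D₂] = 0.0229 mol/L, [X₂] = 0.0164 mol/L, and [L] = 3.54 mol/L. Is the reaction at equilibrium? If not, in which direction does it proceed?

(B is a pure solid — omitted from Q_c.)
Q_c = [X₂] / ([D₂]³·[L]²) = (0.0164) / ((0.0229)³·(3.54)²) = 109
Q_c = 109 < K_c = 829, so the forward reaction proceeds.

to the right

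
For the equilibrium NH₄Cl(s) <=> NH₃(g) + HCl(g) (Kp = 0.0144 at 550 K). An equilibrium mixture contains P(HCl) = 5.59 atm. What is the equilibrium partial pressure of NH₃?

P(NH₃) = 0.00258 atm

(NH₄Cl is a pure solid — omitted from Kp.)
At equilibrium, Kp = P(NH₃)·P(HCl) = 0.0144.
(P(NH₃))·(5.59) = 0.0144
P(NH₃) = 0.00258 atm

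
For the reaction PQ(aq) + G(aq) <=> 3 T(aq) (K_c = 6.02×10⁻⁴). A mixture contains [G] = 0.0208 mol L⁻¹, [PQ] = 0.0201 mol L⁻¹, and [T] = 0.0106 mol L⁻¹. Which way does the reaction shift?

Q_c = [T]³ / ([PQ]·[G]) = (0.0106)³ / ((0.0201)·(0.0208)) = 0.00285
Q_c = 0.00285 > K_c = 6.02×10⁻⁴, so the reverse reaction proceeds.

to the left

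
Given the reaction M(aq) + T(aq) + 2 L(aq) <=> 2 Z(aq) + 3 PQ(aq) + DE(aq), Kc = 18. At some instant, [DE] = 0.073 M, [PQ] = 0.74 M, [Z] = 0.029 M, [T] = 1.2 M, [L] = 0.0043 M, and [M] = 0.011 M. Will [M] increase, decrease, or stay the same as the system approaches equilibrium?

increase

Qc = [Z]²·[PQ]³·[DE] / ([M]·[T]·[L]²) = (0.029)²·(0.74)³·(0.073) / ((0.011)·(1.2)·(0.0043)²) = 100
Qc = 100 > Kc = 18: net reverse reaction.
M is a reactant, so it increases.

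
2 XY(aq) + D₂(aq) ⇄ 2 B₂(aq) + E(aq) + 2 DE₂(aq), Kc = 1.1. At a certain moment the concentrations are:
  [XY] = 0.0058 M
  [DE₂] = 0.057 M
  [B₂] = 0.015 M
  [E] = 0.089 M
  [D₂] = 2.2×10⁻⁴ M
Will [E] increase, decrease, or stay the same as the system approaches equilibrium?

decrease

Qc = [B₂]²·[E]·[DE₂]² / ([XY]²·[D₂]) = (0.015)²·(0.089)·(0.057)² / ((0.0058)²·(2.2×10⁻⁴)) = 8.8
Qc = 8.8 > Kc = 1.1: net reverse reaction.
E is a product, so it decreases.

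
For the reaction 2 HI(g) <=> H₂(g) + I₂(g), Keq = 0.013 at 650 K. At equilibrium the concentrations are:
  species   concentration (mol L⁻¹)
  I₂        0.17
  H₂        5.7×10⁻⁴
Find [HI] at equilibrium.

At equilibrium, Keq = [H₂]·[I₂] / [HI]² = 0.013.
(5.7×10⁻⁴)·(0.17) / ([HI])² = 0.013
[HI]² = 0.00745 ⇒ [HI] = 0.086 mol L⁻¹

[HI] = 0.086 mol L⁻¹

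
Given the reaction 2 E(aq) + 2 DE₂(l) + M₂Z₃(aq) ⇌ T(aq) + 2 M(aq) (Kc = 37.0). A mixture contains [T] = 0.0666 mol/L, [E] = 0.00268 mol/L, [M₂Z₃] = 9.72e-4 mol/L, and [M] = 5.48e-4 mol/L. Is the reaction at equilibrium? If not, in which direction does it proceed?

in the forward direction

(DE₂ is a pure liquid — omitted from Qc.)
Qc = [T]·[M]² / ([E]²·[M₂Z₃]) = (0.0666)·(5.48e-4)² / ((0.00268)²·(9.72e-4)) = 2.86
Qc = 2.86 < Kc = 37.0, so the forward reaction proceeds.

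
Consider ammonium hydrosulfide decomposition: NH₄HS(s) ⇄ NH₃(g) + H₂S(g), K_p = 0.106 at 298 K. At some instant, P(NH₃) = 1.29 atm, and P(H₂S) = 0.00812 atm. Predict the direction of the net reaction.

(NH₄HS is a pure solid — omitted from Q_p.)
Q_p = P(NH₃)·P(H₂S) = (1.29)·(0.00812) = 0.0105
Q_p = 0.0105 < K_p = 0.106, so the forward reaction proceeds.

to the right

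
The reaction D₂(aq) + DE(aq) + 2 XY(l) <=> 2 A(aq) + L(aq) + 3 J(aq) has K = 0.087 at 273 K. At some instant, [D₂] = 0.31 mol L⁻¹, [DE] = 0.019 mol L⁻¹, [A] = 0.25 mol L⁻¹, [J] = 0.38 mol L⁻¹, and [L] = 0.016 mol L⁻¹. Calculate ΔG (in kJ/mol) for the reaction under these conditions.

(XY is a pure liquid — omitted from Q.)
Q = [A]²·[L]·[J]³ / ([D₂]·[DE]) = (0.25)²·(0.016)·(0.38)³ / ((0.31)·(0.019)) = 0.00932
ΔG = RT ln(Q/K) = (8.314 J mol⁻¹ K⁻¹)(273 K) × ln(0.00932/0.087)
   = (2.270 kJ/mol)(-2.234) = -5.07 kJ/mol
ΔG < 0, so the forward reaction is spontaneous (proceeds forward).

ΔG = -5.07 kJ/mol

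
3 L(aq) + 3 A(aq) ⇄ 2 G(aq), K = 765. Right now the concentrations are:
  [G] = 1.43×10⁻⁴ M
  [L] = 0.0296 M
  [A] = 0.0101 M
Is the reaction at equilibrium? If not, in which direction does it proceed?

no net change (already at equilibrium)

Q = [G]² / ([L]³·[A]³) = (1.43×10⁻⁴)² / ((0.0296)³·(0.0101)³) = 765
Q = 765 = K, so the system is already at equilibrium.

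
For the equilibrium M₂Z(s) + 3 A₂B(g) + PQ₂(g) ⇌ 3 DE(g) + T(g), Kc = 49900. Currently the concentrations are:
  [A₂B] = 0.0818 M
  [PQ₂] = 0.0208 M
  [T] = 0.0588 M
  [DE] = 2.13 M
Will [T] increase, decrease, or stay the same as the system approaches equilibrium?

(M₂Z is a pure solid — omitted from Qc.)
Qc = [DE]³·[T] / ([A₂B]³·[PQ₂]) = (2.13)³·(0.0588) / ((0.0818)³·(0.0208)) = 49900
Qc = 49900 = Kc; the system is at equilibrium.

stay the same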